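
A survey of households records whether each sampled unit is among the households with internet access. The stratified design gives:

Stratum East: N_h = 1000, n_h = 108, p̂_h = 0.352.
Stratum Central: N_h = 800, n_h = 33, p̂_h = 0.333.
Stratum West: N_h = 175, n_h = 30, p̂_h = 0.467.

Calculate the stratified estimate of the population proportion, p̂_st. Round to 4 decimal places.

p̂_st ≈ 0.3545

N = 1975; stratum weights W_h = N_h/N.
p̂_st = Σ W_h p̂_h = (1000·0.352 + 800·0.333 + 175·0.467)/1975 = 0.35449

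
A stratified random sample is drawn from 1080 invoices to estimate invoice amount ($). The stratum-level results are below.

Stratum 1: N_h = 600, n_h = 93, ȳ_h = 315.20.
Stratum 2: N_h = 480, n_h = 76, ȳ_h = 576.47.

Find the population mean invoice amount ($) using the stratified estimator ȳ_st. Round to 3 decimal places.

N = Σ N_h = 1080. Stratum weights W_h = N_h/N.
ȳ_st = (600·315.20 + 480·576.47) / 1080 = 431.32000

ȳ_st ≈ 431.320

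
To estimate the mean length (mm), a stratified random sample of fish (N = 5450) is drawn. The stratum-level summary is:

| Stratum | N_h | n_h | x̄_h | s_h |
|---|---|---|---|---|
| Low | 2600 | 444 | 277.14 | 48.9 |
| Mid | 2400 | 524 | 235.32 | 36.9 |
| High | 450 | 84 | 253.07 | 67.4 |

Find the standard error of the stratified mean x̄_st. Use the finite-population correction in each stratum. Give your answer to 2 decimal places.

SE(x̄_st) ≈ 1.31

V̂(x̄_st) = Σ W_h² (1 − n_h/N_h) s_h²/n_h, with W_h = N_h/N and N = 5450:
  stratum Low: (2600/5450)²·(1 − 444/2600)·48.9²/444 = 1.0164
  stratum Mid: (2400/5450)²·(1 − 524/2400)·36.9²/524 = 0.393888
  stratum High: (450/5450)²·(1 − 84/450)·67.4²/84 = 0.299876
V̂(x̄_st) = 1.71016
SE(x̄_st) = √1.71016 = 1.30773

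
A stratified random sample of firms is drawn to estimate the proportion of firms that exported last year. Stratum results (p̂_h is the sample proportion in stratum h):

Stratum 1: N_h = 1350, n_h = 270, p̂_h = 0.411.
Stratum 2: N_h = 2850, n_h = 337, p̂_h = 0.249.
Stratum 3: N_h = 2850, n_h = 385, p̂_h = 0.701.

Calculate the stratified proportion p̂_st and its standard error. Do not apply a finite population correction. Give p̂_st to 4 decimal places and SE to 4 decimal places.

p̂_st ≈ 0.4627, SE ≈ 0.0146

N = 7050; stratum weights W_h = N_h/N.
p̂_st = Σ W_h p̂_h = (1350·0.411 + 2850·0.249 + 2850·0.701)/7050 = 0.46274
V̂(p̂_st) = Σ W_h² p̂_h(1−p̂_h)/(n_h−1):
  stratum 1: (1350/7050)²·0.411·0.589/269 = 3.29985e-05
  stratum 2: (2850/7050)²·0.249·0.751/336 = 9.09518e-05
  stratum 3: (2850/7050)²·0.701·0.299/384 = 8.92009e-05
V̂(p̂_st) = 0.000213151; SE = √V̂ = 0.0145997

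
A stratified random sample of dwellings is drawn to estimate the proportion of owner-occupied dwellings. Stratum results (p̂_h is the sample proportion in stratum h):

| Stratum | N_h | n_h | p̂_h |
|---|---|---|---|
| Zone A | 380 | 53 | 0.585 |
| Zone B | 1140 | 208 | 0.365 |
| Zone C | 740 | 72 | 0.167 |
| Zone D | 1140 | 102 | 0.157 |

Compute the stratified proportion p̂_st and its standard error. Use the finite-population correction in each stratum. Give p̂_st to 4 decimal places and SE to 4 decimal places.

N = 3400; stratum weights W_h = N_h/N.
p̂_st = Σ W_h p̂_h = (380·0.585 + 1140·0.365 + 740·0.167 + 1140·0.157)/3400 = 0.27675
V̂(p̂_st) = Σ W_h² (1 − n_h/N_h) p̂_h(1−p̂_h)/(n_h−1):
  stratum Zone A: (380/3400)²·(1 − 53/380)·0.585·0.415/52 = 5.0185e-05
  stratum Zone B: (1140/3400)²·(1 − 208/1140)·0.365·0.635/207 = 0.00010291
  stratum Zone C: (740/3400)²·(1 − 72/740)·0.167·0.833/71 = 8.37825e-05
  stratum Zone D: (1140/3400)²·(1 − 102/1140)·0.157·0.843/101 = 0.000134138
V̂(p̂_st) = 0.000371015; SE = √V̂ = 0.0192618

p̂_st ≈ 0.2768, SE ≈ 0.0193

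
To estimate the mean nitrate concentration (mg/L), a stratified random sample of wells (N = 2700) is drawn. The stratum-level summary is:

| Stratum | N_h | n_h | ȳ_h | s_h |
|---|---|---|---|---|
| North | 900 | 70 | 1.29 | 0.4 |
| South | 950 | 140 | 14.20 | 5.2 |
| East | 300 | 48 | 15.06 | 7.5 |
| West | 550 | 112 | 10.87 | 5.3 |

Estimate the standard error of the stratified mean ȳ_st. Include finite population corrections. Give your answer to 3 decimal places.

SE(ȳ_st) ≈ 0.203

V̂(ȳ_st) = Σ W_h² (1 − n_h/N_h) s_h²/n_h, with W_h = N_h/N and N = 2700:
  stratum North: (900/2700)²·(1 − 70/900)·0.4²/70 = 0.000234215
  stratum South: (950/2700)²·(1 − 140/950)·5.2²/140 = 0.0203873
  stratum East: (300/2700)²·(1 − 48/300)·7.5²/48 = 0.0121528
  stratum West: (550/2700)²·(1 − 112/550)·5.3²/112 = 0.00828787
V̂(ȳ_st) = 0.0410622
SE(ȳ_st) = √0.0410622 = 0.202638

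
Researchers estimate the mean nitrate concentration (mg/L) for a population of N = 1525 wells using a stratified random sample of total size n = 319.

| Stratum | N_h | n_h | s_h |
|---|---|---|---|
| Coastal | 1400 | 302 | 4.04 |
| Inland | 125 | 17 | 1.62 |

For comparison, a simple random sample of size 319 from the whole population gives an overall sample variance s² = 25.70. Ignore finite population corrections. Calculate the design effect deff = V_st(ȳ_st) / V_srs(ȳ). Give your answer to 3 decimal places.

deff ≈ 0.578

V̂(ȳ_st) = Σ W_h² s_h²/n_h, with W_h = N_h/N and N = 1525:
  stratum Coastal: (1400/1525)²·4.04²/302 = 0.0455483
  stratum Inland: (125/1525)²·1.62²/17 = 0.0010372
V_st = 0.0465855
V_srs = s²/n = 25.70/319 = 0.0805643
deff = V_st / V_srs = 0.0465855/0.0805643 = 0.5782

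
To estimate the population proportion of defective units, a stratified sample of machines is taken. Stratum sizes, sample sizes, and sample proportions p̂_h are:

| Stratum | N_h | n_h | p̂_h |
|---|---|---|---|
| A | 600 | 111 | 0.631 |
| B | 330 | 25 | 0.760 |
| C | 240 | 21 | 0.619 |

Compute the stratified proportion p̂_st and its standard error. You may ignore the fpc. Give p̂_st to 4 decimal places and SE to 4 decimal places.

N = 1170; stratum weights W_h = N_h/N.
p̂_st = Σ W_h p̂_h = (600·0.631 + 330·0.760 + 240·0.619)/1170 = 0.66492
V̂(p̂_st) = Σ W_h² p̂_h(1−p̂_h)/(n_h−1):
  stratum A: (600/1170)²·0.631·0.369/110 = 0.000556665
  stratum B: (330/1170)²·0.760·0.240/24 = 0.000604602
  stratum C: (240/1170)²·0.619·0.381/20 = 0.000496177
V̂(p̂_st) = 0.00165744; SE = √V̂ = 0.0407117

p̂_st ≈ 0.6649, SE ≈ 0.0407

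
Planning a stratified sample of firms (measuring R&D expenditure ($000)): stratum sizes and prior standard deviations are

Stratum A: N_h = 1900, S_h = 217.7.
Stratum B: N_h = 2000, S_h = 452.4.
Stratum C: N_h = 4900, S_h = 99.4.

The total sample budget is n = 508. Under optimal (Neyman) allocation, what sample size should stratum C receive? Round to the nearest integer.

Neyman allocation: n_h = n · N_h S_h / Σ N_i S_i, with n = 508.
  stratum A: N_h·S_h = 1900·217.7 = 413630.00
  stratum B: N_h·S_h = 2000·452.4 = 904800.00
  stratum C: N_h·S_h = 4900·99.4 = 487060.00
Σ N_h S_h = 1805490.00
n for stratum C = 508·487060.00/1805490.00 = 137.041 → 137

137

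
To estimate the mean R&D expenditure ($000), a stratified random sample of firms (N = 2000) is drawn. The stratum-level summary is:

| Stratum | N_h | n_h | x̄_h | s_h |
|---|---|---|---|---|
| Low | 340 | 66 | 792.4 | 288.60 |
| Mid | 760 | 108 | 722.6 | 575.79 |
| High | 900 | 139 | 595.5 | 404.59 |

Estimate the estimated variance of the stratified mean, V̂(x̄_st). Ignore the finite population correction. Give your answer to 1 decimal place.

V̂(x̄_st) ≈ 718.2

V̂(x̄_st) = Σ W_h² s_h²/n_h, with W_h = N_h/N and N = 2000:
  stratum Low: (340/2000)²·288.60²/66 = 36.4709
  stratum Mid: (760/2000)²·575.79²/108 = 443.273
  stratum High: (900/2000)²·404.59²/139 = 238.474
V̂(x̄_st) = 718.218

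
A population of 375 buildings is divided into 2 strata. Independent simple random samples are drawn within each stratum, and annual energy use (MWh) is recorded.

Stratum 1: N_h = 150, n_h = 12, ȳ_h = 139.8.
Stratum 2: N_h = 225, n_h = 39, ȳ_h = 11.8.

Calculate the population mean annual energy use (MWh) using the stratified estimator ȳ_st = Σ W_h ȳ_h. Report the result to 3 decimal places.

N = Σ N_h = 375. Stratum weights W_h = N_h/N.
ȳ_st = (150·139.8 + 225·11.8) / 375 = 63.00000

ȳ_st ≈ 63.000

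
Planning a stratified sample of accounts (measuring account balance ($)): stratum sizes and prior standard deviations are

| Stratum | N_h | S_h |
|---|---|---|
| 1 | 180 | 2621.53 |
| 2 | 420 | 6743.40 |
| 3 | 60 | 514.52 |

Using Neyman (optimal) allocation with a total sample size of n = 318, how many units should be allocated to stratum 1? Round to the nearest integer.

45

Neyman allocation: n_h = n · N_h S_h / Σ N_i S_i, with n = 318.
  stratum 1: N_h·S_h = 180·2621.53 = 471875.40
  stratum 2: N_h·S_h = 420·6743.40 = 2832228.00
  stratum 3: N_h·S_h = 60·514.52 = 30871.20
Σ N_h S_h = 3334974.60
n for stratum 1 = 318·471875.40/3334974.60 = 44.995 → 45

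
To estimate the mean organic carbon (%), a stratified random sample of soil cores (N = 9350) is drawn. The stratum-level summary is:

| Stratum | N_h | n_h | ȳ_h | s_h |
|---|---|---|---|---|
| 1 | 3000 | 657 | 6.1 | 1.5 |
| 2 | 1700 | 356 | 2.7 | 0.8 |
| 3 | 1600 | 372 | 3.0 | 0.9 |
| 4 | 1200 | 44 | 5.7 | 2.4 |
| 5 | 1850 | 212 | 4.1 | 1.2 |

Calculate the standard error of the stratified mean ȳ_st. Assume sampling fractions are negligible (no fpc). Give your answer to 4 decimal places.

SE(ȳ_st) ≈ 0.0538

V̂(ȳ_st) = Σ W_h² s_h²/n_h, with W_h = N_h/N and N = 9350:
  stratum 1: (3000/9350)²·1.5²/657 = 0.000352563
  stratum 2: (1700/9350)²·0.8²/356 = 5.94298e-05
  stratum 3: (1600/9350)²·0.9²/372 = 6.37615e-05
  stratum 4: (1200/9350)²·2.4²/44 = 0.0021563
  stratum 5: (1850/9350)²·1.2²/212 = 0.000265917
V̂(ȳ_st) = 0.00289797
SE(ȳ_st) = √0.00289797 = 0.0538328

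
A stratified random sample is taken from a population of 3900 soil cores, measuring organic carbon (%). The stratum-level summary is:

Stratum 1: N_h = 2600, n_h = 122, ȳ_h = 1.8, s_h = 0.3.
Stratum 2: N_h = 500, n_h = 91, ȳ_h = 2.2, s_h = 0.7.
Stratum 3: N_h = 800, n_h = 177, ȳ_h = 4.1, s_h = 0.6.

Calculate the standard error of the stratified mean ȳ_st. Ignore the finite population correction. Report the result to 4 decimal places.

SE(ȳ_st) ≈ 0.0224

V̂(ȳ_st) = Σ W_h² s_h²/n_h, with W_h = N_h/N and N = 3900:
  stratum 1: (2600/3900)²·0.3²/122 = 0.000327869
  stratum 2: (500/3900)²·0.7²/91 = 8.85045e-05
  stratum 3: (800/3900)²·0.6²/177 = 8.55815e-05
V̂(ȳ_st) = 0.000501955
SE(ȳ_st) = √0.000501955 = 0.0224043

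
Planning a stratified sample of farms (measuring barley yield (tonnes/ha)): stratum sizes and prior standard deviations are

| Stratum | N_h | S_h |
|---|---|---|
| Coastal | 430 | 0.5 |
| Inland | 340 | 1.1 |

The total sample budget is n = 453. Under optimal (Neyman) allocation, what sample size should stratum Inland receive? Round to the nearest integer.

Neyman allocation: n_h = n · N_h S_h / Σ N_i S_i, with n = 453.
  stratum Coastal: N_h·S_h = 430·0.5 = 215.00
  stratum Inland: N_h·S_h = 340·1.1 = 374.00
Σ N_h S_h = 589.00
n for stratum Inland = 453·374.00/589.00 = 287.643 → 288

288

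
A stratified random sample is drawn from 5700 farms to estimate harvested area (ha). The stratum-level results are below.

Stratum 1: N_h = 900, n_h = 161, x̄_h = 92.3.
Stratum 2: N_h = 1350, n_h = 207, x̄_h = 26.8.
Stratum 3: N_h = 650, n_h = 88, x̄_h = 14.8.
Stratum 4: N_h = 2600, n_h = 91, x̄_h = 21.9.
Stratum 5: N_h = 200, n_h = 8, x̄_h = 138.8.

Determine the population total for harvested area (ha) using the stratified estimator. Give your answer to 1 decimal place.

τ̂_st = Σ N_h x̄_h = 900·92.3 + 1350·26.8 + 650·14.8 + 2600·21.9 + 200·138.8 = 213570.0

τ̂_st ≈ 213570.0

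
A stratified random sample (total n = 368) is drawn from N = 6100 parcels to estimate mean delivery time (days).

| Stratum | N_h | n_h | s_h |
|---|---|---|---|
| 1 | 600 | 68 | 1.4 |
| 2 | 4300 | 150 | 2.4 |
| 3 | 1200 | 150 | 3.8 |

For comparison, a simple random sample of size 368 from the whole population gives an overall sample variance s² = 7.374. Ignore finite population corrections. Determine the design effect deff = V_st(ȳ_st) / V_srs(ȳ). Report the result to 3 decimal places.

deff ≈ 1.152

V̂(ȳ_st) = Σ W_h² s_h²/n_h, with W_h = N_h/N and N = 6100:
  stratum 1: (600/6100)²·1.4²/68 = 0.000278862
  stratum 2: (4300/6100)²·2.4²/150 = 0.0190813
  stratum 3: (1200/6100)²·3.8²/150 = 0.00372545
V_st = 0.0230856
V_srs = s²/n = 7.374/368 = 0.020038
deff = V_st / V_srs = 0.0230856/0.020038 = 1.1521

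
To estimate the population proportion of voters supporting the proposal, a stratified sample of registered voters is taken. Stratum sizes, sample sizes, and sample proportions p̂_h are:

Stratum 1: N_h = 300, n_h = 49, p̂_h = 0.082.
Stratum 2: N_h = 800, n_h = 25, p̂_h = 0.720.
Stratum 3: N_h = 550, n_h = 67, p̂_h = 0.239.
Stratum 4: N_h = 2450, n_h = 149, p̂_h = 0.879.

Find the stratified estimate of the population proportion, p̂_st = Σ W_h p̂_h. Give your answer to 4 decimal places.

N = 4100; stratum weights W_h = N_h/N.
p̂_st = Σ W_h p̂_h = (300·0.082 + 800·0.720 + 550·0.239 + 2450·0.879)/4100 = 0.70380

p̂_st ≈ 0.7038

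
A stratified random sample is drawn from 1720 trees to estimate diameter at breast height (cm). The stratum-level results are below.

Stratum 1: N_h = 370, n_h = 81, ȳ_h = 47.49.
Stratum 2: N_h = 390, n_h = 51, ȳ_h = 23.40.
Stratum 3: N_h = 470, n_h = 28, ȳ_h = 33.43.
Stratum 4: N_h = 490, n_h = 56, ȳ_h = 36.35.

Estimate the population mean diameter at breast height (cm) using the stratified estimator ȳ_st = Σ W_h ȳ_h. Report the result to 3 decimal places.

N = Σ N_h = 1720. Stratum weights W_h = N_h/N.
ȳ_st = (370·47.49 + 390·23.40 + 470·33.43 + 490·36.35) / 1720 = 35.01215

ȳ_st ≈ 35.012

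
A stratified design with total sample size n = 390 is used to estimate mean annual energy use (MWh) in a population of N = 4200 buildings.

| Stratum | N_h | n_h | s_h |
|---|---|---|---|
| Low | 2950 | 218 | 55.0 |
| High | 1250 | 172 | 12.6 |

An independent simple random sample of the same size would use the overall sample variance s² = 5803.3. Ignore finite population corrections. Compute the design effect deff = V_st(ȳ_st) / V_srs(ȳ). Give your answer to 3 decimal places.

deff ≈ 0.466

V̂(ȳ_st) = Σ W_h² s_h²/n_h, with W_h = N_h/N and N = 4200:
  stratum Low: (2950/4200)²·55.0²/218 = 6.84564
  stratum High: (1250/4200)²·12.6²/172 = 0.0817587
V_st = 6.9274
V_srs = s²/n = 5803.3/390 = 14.8803
deff = V_st / V_srs = 6.9274/14.8803 = 0.4655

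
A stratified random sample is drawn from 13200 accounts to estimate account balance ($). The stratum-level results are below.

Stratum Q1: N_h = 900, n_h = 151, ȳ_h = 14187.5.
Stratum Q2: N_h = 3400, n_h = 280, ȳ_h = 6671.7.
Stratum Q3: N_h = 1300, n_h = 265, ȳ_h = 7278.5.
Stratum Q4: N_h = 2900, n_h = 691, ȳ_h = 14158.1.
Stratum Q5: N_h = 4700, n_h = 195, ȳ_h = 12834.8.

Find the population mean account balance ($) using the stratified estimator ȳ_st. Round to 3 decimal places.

N = Σ N_h = 13200. Stratum weights W_h = N_h/N.
ȳ_st = (900·14187.5 + 3400·6671.7 + 1300·7278.5 + 2900·14158.1 + 4700·12834.8) / 13200 = 11083.07803

ȳ_st ≈ 11083.078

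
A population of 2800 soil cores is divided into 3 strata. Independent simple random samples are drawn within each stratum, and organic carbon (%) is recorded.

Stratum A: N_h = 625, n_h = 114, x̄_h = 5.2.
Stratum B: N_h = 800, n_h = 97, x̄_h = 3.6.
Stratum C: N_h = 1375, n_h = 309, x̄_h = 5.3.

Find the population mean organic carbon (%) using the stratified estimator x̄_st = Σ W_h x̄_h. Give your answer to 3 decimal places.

N = Σ N_h = 2800. Stratum weights W_h = N_h/N.
x̄_st = (625·5.2 + 800·3.6 + 1375·5.3) / 2800 = 4.79196

x̄_st ≈ 4.792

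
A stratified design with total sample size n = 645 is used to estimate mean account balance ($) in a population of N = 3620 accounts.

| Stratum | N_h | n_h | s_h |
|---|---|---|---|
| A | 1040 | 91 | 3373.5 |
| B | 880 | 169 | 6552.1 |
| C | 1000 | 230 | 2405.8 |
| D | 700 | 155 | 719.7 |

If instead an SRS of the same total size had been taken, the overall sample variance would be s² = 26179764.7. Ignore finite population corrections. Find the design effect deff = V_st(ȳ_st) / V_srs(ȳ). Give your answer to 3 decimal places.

V̂(ȳ_st) = Σ W_h² s_h²/n_h, with W_h = N_h/N and N = 3620:
  stratum A: (1040/3620)²·3373.5²/91 = 10322.1
  stratum B: (880/3620)²·6552.1²/169 = 15011.4
  stratum C: (1000/3620)²·2405.8²/230 = 1920.32
  stratum D: (700/3620)²·719.7²/155 = 124.954
V_st = 27378.9
V_srs = s²/n = 26179764.7/645 = 40588.8
deff = V_st / V_srs = 27378.9/40588.8 = 0.6745

deff ≈ 0.675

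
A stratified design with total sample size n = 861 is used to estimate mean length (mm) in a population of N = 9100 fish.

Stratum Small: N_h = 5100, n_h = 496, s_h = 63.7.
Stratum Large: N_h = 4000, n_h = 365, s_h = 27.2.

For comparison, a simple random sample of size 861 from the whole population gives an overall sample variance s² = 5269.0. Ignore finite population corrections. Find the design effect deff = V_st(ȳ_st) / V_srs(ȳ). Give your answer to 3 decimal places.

deff ≈ 0.484

V̂(ȳ_st) = Σ W_h² s_h²/n_h, with W_h = N_h/N and N = 9100:
  stratum Small: (5100/9100)²·63.7²/496 = 2.56954
  stratum Large: (4000/9100)²·27.2²/365 = 0.391636
V_st = 2.96117
V_srs = s²/n = 5269.0/861 = 6.11963
deff = V_st / V_srs = 2.96117/6.11963 = 0.4839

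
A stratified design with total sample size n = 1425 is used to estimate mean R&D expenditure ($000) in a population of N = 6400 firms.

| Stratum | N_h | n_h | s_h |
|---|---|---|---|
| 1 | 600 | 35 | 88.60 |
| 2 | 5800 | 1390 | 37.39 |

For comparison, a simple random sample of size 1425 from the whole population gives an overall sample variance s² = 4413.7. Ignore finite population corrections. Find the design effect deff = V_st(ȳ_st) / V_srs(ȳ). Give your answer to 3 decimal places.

V̂(ȳ_st) = Σ W_h² s_h²/n_h, with W_h = N_h/N and N = 6400:
  stratum 1: (600/6400)²·88.60²/35 = 1.97125
  stratum 2: (5800/6400)²·37.39²/1390 = 0.826023
V_st = 2.79727
V_srs = s²/n = 4413.7/1425 = 3.09733
deff = V_st / V_srs = 2.79727/3.09733 = 0.9031

deff ≈ 0.903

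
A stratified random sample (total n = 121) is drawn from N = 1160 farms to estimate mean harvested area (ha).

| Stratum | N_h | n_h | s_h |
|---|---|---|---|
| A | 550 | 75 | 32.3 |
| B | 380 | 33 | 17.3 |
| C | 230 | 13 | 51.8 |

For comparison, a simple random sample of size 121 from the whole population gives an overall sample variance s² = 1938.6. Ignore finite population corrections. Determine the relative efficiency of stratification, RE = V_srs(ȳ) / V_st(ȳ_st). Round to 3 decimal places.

V̂(ȳ_st) = Σ W_h² s_h²/n_h, with W_h = N_h/N and N = 1160:
  stratum A: (550/1160)²·32.3²/75 = 3.12718
  stratum B: (380/1160)²·17.3²/33 = 0.973261
  stratum C: (230/1160)²·51.8²/13 = 8.11439
V_st = 12.2148
V_srs = s²/n = 1938.6/121 = 16.0215
Relative efficiency = V_srs / V_st = 16.0215/12.2148 = 1.3116

RE ≈ 1.312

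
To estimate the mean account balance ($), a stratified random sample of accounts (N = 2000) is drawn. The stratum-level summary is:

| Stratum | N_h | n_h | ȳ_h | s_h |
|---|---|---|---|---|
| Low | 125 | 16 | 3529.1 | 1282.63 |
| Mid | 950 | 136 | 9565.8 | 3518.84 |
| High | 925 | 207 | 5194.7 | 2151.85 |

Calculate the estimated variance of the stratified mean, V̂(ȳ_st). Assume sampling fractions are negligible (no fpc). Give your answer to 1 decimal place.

V̂(ȳ_st) = Σ W_h² s_h²/n_h, with W_h = N_h/N and N = 2000:
  stratum Low: (125/2000)²·1282.63²/16 = 401.645
  stratum Mid: (950/2000)²·3518.84²/136 = 20542.2
  stratum High: (925/2000)²·2151.85²/207 = 4784.95
V̂(ȳ_st) = 25728.8

V̂(ȳ_st) ≈ 25728.8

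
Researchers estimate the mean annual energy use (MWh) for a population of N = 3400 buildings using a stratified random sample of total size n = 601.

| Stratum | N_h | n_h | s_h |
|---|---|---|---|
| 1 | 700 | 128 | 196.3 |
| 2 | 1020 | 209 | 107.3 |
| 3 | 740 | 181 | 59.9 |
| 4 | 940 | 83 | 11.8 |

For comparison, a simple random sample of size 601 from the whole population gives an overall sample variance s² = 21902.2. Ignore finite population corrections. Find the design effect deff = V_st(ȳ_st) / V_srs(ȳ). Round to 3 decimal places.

V̂(ȳ_st) = Σ W_h² s_h²/n_h, with W_h = N_h/N and N = 3400:
  stratum 1: (700/3400)²·196.3²/128 = 12.7605
  stratum 2: (1020/3400)²·107.3²/209 = 4.95788
  stratum 3: (740/3400)²·59.9²/181 = 0.939033
  stratum 4: (940/3400)²·11.8²/83 = 0.128228
V_st = 18.7857
V_srs = s²/n = 21902.2/601 = 36.4429
deff = V_st / V_srs = 18.7857/36.4429 = 0.5155

deff ≈ 0.515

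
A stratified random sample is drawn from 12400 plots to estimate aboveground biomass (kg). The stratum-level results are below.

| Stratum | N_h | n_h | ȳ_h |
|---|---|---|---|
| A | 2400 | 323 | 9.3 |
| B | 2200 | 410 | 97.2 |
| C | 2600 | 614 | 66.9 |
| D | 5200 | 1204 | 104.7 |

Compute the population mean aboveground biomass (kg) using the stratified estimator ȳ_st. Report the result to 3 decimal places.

N = Σ N_h = 12400. Stratum weights W_h = N_h/N.
ȳ_st = (2400·9.3 + 2200·97.2 + 2600·66.9 + 5200·104.7) / 12400 = 76.97903

ȳ_st ≈ 76.979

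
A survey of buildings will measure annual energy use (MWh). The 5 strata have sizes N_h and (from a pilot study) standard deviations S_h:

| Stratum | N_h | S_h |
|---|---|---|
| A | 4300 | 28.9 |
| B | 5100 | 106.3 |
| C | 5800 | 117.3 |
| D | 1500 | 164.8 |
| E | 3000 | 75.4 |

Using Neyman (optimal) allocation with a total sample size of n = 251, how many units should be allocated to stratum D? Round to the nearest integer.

Neyman allocation: n_h = n · N_h S_h / Σ N_i S_i, with n = 251.
  stratum A: N_h·S_h = 4300·28.9 = 124270.00
  stratum B: N_h·S_h = 5100·106.3 = 542130.00
  stratum C: N_h·S_h = 5800·117.3 = 680340.00
  stratum D: N_h·S_h = 1500·164.8 = 247200.00
  stratum E: N_h·S_h = 3000·75.4 = 226200.00
Σ N_h S_h = 1820140.00
n for stratum D = 251·247200.00/1820140.00 = 34.089 → 34

34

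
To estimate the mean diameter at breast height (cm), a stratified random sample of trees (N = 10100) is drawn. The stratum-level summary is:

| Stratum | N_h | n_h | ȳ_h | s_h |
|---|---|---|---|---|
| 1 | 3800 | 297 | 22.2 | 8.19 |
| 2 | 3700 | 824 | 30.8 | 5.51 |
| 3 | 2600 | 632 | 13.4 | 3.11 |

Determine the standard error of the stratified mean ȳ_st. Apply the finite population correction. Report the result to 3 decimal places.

SE(ȳ_st) ≈ 0.185

V̂(ȳ_st) = Σ W_h² (1 − n_h/N_h) s_h²/n_h, with W_h = N_h/N and N = 10100:
  stratum 1: (3800/10100)²·(1 − 297/3800)·8.19²/297 = 0.0294708
  stratum 2: (3700/10100)²·(1 − 824/3700)·5.51²/824 = 0.00384347
  stratum 3: (2600/10100)²·(1 − 632/2600)·3.11²/632 = 0.000767643
V̂(ȳ_st) = 0.0340819
SE(ȳ_st) = √0.0340819 = 0.184613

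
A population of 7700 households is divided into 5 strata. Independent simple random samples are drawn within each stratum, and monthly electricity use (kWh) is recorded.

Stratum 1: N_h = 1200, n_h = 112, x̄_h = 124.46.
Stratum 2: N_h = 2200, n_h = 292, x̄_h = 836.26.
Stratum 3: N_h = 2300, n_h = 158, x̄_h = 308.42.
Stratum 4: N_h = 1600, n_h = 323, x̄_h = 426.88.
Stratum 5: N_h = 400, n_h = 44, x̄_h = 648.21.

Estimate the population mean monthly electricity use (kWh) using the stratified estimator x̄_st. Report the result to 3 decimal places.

N = Σ N_h = 7700. Stratum weights W_h = N_h/N.
x̄_st = (1200·124.46 + 2200·836.26 + 2300·308.42 + 1600·426.88 + 400·648.21) / 7700 = 472.82883

x̄_st ≈ 472.829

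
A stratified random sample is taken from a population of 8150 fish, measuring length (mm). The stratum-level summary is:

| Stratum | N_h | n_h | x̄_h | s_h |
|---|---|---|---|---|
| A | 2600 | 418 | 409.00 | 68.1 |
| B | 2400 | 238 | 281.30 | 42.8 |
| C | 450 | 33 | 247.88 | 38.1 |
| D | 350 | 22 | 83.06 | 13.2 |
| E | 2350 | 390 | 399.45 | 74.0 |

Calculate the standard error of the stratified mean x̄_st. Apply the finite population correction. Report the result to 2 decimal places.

V̂(x̄_st) = Σ W_h² (1 − n_h/N_h) s_h²/n_h, with W_h = N_h/N and N = 8150:
  stratum A: (2600/8150)²·(1 − 418/2600)·68.1²/418 = 0.947613
  stratum B: (2400/8150)²·(1 − 238/2400)·42.8²/238 = 0.60126
  stratum C: (450/8150)²·(1 − 33/450)·38.1²/33 = 0.124271
  stratum D: (350/8150)²·(1 − 22/350)·13.2²/22 = 0.0136884
  stratum E: (2350/8150)²·(1 − 390/2350)·74.0²/390 = 0.97366
V̂(x̄_st) = 2.66049
SE(x̄_st) = √2.66049 = 1.6311

SE(x̄_st) ≈ 1.63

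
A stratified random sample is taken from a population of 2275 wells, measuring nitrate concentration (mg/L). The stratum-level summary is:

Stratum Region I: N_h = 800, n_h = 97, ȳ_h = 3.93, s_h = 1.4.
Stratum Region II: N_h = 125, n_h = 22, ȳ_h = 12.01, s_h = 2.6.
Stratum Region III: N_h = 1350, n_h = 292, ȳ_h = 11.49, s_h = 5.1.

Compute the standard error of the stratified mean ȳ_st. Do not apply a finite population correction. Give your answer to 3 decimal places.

SE(ȳ_st) ≈ 0.187

V̂(ȳ_st) = Σ W_h² s_h²/n_h, with W_h = N_h/N and N = 2275:
  stratum Region I: (800/2275)²·1.4²/97 = 0.00249863
  stratum Region II: (125/2275)²·2.6²/22 = 0.000927644
  stratum Region III: (1350/2275)²·5.1²/292 = 0.0313662
V̂(ȳ_st) = 0.0347925
SE(ȳ_st) = √0.0347925 = 0.186527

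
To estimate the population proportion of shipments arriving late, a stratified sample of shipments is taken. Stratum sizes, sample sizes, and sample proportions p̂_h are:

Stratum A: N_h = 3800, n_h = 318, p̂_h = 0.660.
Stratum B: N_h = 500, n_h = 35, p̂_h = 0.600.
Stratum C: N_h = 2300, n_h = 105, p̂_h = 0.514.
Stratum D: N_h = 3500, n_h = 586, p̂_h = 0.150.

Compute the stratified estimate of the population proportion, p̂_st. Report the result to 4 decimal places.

p̂_st ≈ 0.4470

N = 10100; stratum weights W_h = N_h/N.
p̂_st = Σ W_h p̂_h = (3800·0.660 + 500·0.600 + 2300·0.514 + 3500·0.150)/10100 = 0.44705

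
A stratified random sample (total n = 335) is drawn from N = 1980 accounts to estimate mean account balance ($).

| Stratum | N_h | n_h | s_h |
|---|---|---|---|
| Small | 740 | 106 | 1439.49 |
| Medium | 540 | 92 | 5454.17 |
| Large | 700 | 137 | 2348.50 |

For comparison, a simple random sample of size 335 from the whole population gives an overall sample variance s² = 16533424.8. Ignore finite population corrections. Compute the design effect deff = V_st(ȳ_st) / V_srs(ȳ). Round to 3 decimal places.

V̂(ȳ_st) = Σ W_h² s_h²/n_h, with W_h = N_h/N and N = 1980:
  stratum Small: (740/1980)²·1439.49²/106 = 2730.51
  stratum Medium: (540/1980)²·5454.17²/92 = 24050.6
  stratum Large: (700/1980)²·2348.50²/137 = 5031.83
V_st = 31813
V_srs = s²/n = 16533424.8/335 = 49353.5
deff = V_st / V_srs = 31813/49353.5 = 0.6446

deff ≈ 0.645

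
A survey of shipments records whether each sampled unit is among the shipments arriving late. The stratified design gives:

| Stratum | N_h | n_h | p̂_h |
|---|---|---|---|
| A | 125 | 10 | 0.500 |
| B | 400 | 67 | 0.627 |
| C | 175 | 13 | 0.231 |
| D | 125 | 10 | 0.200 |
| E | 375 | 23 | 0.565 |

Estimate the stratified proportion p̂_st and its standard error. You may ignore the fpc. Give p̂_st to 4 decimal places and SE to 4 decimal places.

N = 1200; stratum weights W_h = N_h/N.
p̂_st = Σ W_h p̂_h = (125·0.500 + 400·0.627 + 175·0.231 + 125·0.200 + 375·0.565)/1200 = 0.49217
V̂(p̂_st) = Σ W_h² p̂_h(1−p̂_h)/(n_h−1):
  stratum A: (125/1200)²·0.500·0.500/9 = 0.000301408
  stratum B: (400/1200)²·0.627·0.373/66 = 0.000393722
  stratum C: (175/1200)²·0.231·0.769/12 = 0.000314826
  stratum D: (125/1200)²·0.200·0.800/9 = 0.000192901
  stratum E: (375/1200)²·0.565·0.435/22 = 0.00109098
V̂(p̂_st) = 0.00229383; SE = √V̂ = 0.047894

p̂_st ≈ 0.4922, SE ≈ 0.0479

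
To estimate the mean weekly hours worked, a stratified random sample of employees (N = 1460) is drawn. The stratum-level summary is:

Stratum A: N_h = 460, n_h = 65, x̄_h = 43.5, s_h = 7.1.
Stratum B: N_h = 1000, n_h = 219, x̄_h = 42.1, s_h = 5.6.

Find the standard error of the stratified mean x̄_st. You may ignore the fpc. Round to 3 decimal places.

V̂(x̄_st) = Σ W_h² s_h²/n_h, with W_h = N_h/N and N = 1460:
  stratum A: (460/1460)²·7.1²/65 = 0.0769863
  stratum B: (1000/1460)²·5.6²/219 = 0.0671779
V̂(x̄_st) = 0.144164
SE(x̄_st) = √0.144164 = 0.37969

SE(x̄_st) ≈ 0.380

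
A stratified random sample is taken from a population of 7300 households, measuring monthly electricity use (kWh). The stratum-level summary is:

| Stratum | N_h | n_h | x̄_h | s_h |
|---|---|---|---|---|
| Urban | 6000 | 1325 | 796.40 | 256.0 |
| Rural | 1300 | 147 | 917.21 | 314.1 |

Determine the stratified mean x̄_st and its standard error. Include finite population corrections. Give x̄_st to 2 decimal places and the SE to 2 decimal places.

x̄_st ≈ 817.91, SE ≈ 6.70

x̄_st = Σ W_h x̄_h = (6000·796.40 + 1300·917.21)/7300 = 817.91411
V̂(x̄_st) = Σ W_h² (1 − n_h/N_h) s_h²/n_h, with W_h = N_h/N and N = 7300:
  stratum Urban: (6000/7300)²·(1 − 1325/6000)·256.0²/1325 = 26.0346
  stratum Rural: (1300/7300)²·(1 − 147/1300)·314.1²/147 = 18.8775
V̂(x̄_st) = 44.9122
SE(x̄_st) = √44.9122 = 6.70165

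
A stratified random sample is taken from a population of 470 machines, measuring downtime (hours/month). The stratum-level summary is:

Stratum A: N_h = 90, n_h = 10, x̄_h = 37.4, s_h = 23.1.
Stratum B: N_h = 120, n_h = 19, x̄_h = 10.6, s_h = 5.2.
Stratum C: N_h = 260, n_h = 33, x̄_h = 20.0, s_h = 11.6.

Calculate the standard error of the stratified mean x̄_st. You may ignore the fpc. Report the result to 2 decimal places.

V̂(x̄_st) = Σ W_h² s_h²/n_h, with W_h = N_h/N and N = 470:
  stratum A: (90/470)²·23.1²/10 = 1.95665
  stratum B: (120/470)²·5.2²/19 = 0.0927726
  stratum C: (260/470)²·11.6²/33 = 1.24782
V̂(x̄_st) = 3.29725
SE(x̄_st) = √3.29725 = 1.81583

SE(x̄_st) ≈ 1.82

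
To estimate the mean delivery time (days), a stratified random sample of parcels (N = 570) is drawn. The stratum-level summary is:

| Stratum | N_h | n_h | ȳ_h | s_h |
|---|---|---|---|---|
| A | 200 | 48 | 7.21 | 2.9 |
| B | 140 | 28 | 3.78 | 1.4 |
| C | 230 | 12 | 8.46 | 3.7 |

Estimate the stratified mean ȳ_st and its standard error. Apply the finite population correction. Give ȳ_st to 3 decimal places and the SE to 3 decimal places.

ȳ_st = Σ W_h ȳ_h = (200·7.21 + 140·3.78 + 230·8.46)/570 = 6.87193
V̂(ȳ_st) = Σ W_h² (1 − n_h/N_h) s_h²/n_h, with W_h = N_h/N and N = 570:
  stratum A: (200/570)²·(1 − 48/200)·2.9²/48 = 0.0163938
  stratum B: (140/570)²·(1 − 28/140)·1.4²/28 = 0.00337827
  stratum C: (230/570)²·(1 − 12/230)·3.7²/12 = 0.176058
V̂(ȳ_st) = 0.19583
SE(ȳ_st) = √0.19583 = 0.442527

ȳ_st ≈ 6.872, SE ≈ 0.443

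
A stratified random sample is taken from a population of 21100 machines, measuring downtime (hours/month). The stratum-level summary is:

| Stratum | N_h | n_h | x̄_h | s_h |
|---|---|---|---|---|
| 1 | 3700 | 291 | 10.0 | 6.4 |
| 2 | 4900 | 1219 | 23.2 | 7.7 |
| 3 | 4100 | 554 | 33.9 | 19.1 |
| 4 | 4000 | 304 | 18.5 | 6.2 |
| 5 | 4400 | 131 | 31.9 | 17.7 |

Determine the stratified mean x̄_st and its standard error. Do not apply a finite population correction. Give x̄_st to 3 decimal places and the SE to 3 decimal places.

x̄_st = Σ W_h x̄_h = (3700·10.0 + 4900·23.2 + 4100·33.9 + 4000·18.5 + 4400·31.9)/21100 = 23.88768
V̂(x̄_st) = Σ W_h² s_h²/n_h, with W_h = N_h/N and N = 21100:
  stratum 1: (3700/21100)²·6.4²/291 = 0.00432818
  stratum 2: (4900/21100)²·7.7²/1219 = 0.00262304
  stratum 3: (4100/21100)²·19.1²/554 = 0.0248634
  stratum 4: (4000/21100)²·6.2²/304 = 0.00454428
  stratum 5: (4400/21100)²·17.7²/131 = 0.103996
V̂(x̄_st) = 0.140355
SE(x̄_st) = √0.140355 = 0.374639

x̄_st ≈ 23.888, SE ≈ 0.375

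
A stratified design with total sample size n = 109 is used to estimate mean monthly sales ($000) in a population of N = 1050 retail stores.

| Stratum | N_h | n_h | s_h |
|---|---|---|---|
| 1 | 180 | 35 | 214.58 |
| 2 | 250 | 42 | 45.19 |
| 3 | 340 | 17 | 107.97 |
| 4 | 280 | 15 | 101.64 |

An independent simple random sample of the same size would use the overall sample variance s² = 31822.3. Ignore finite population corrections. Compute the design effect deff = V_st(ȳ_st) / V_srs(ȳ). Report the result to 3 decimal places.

V̂(ȳ_st) = Σ W_h² s_h²/n_h, with W_h = N_h/N and N = 1050:
  stratum 1: (180/1050)²·214.58²/35 = 38.6613
  stratum 2: (250/1050)²·45.19²/42 = 2.75637
  stratum 3: (340/1050)²·107.97²/17 = 71.9013
  stratum 4: (280/1050)²·101.64²/15 = 48.9751
V_st = 162.294
V_srs = s²/n = 31822.3/109 = 291.948
deff = V_st / V_srs = 162.294/291.948 = 0.5559

deff ≈ 0.556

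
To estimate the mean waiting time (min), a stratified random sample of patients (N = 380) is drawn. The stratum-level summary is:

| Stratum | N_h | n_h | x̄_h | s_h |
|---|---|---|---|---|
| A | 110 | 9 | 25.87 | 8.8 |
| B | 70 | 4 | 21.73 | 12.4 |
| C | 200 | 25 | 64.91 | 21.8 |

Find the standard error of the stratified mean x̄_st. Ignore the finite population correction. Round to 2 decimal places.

V̂(x̄_st) = Σ W_h² s_h²/n_h, with W_h = N_h/N and N = 380:
  stratum A: (110/380)²·8.8²/9 = 0.72101
  stratum B: (70/380)²·12.4²/4 = 1.3044
  stratum C: (200/380)²·21.8²/25 = 5.26582
V̂(x̄_st) = 7.29123
SE(x̄_st) = √7.29123 = 2.70023

SE(x̄_st) ≈ 2.70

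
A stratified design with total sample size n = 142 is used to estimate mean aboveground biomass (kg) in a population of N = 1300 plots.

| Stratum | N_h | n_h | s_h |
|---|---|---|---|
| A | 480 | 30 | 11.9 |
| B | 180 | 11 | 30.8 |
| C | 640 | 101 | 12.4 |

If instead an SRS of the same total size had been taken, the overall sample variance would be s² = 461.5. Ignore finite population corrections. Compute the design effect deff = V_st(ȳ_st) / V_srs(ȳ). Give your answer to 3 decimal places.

deff ≈ 0.820

V̂(ȳ_st) = Σ W_h² s_h²/n_h, with W_h = N_h/N and N = 1300:
  stratum A: (480/1300)²·11.9²/30 = 0.643529
  stratum B: (180/1300)²·30.8²/11 = 1.65336
  stratum C: (640/1300)²·12.4²/101 = 0.368974
V_st = 2.66586
V_srs = s²/n = 461.5/142 = 3.25
deff = V_st / V_srs = 2.66586/3.25 = 0.8203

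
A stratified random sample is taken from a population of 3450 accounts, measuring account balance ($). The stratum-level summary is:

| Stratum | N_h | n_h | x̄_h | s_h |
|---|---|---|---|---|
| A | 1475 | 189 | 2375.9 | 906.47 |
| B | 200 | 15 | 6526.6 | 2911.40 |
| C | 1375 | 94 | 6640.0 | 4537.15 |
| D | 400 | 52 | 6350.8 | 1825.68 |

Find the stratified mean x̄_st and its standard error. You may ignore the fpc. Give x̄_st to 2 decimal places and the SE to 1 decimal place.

x̄_st = Σ W_h x̄_h = (1475·2375.9 + 200·6526.6 + 1375·6640.0 + 400·6350.8)/3450 = 4776.83841
V̂(x̄_st) = Σ W_h² s_h²/n_h, with W_h = N_h/N and N = 3450:
  stratum A: (1475/3450)²·906.47²/189 = 794.678
  stratum B: (200/3450)²·2911.40²/15 = 1899.04
  stratum C: (1375/3450)²·4537.15²/94 = 34786.1
  stratum D: (400/3450)²·1825.68²/52 = 861.644
V̂(x̄_st) = 38341.5
SE(x̄_st) = √38341.5 = 195.81

x̄_st ≈ 4776.84, SE ≈ 195.8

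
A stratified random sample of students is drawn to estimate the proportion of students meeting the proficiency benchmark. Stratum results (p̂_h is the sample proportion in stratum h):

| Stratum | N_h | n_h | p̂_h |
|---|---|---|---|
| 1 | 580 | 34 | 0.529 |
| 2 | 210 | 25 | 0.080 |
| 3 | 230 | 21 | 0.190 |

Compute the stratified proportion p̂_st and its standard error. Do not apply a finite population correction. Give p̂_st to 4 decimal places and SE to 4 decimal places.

N = 1020; stratum weights W_h = N_h/N.
p̂_st = Σ W_h p̂_h = (580·0.529 + 210·0.080 + 230·0.190)/1020 = 0.36012
V̂(p̂_st) = Σ W_h² p̂_h(1−p̂_h)/(n_h−1):
  stratum 1: (580/1020)²·0.529·0.471/33 = 0.00244128
  stratum 2: (210/1020)²·0.080·0.920/24 = 0.000129988
  stratum 3: (230/1020)²·0.190·0.810/20 = 0.000391259
V̂(p̂_st) = 0.00296253; SE = √V̂ = 0.0544291

p̂_st ≈ 0.3601, SE ≈ 0.0544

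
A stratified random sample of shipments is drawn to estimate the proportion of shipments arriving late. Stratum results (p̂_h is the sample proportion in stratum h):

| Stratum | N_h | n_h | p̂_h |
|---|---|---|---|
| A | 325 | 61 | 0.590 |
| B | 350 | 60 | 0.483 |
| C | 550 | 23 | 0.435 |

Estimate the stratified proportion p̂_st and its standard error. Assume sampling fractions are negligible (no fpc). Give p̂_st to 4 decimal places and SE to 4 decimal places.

N = 1225; stratum weights W_h = N_h/N.
p̂_st = Σ W_h p̂_h = (325·0.590 + 350·0.483 + 550·0.435)/1225 = 0.48984
V̂(p̂_st) = Σ W_h² p̂_h(1−p̂_h)/(n_h−1):
  stratum A: (325/1225)²·0.590·0.410/60 = 0.000283778
  stratum B: (350/1225)²·0.483·0.517/59 = 0.000345501
  stratum C: (550/1225)²·0.435·0.565/22 = 0.002252
V̂(p̂_st) = 0.00288128; SE = √V̂ = 0.0536775

p̂_st ≈ 0.4898, SE ≈ 0.0537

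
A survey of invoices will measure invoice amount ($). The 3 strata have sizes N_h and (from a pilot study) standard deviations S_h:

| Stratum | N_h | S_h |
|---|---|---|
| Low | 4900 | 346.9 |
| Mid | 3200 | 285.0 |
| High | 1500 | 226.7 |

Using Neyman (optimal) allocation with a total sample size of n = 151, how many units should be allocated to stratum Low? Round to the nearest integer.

Neyman allocation: n_h = n · N_h S_h / Σ N_i S_i, with n = 151.
  stratum Low: N_h·S_h = 4900·346.9 = 1699810.00
  stratum Mid: N_h·S_h = 3200·285.0 = 912000.00
  stratum High: N_h·S_h = 1500·226.7 = 340050.00
Σ N_h S_h = 2951860.00
n for stratum Low = 151·1699810.00/2951860.00 = 86.952 → 87

87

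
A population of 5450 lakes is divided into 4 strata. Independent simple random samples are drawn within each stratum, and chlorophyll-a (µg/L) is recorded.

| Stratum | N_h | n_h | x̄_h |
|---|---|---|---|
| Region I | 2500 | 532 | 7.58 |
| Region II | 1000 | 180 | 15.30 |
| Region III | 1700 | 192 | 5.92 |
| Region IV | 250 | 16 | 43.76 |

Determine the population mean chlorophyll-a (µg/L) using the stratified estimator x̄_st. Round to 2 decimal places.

N = Σ N_h = 5450. Stratum weights W_h = N_h/N.
x̄_st = (2500·7.58 + 1000·15.30 + 1700·5.92 + 250·43.76) / 5450 = 10.1383

x̄_st ≈ 10.14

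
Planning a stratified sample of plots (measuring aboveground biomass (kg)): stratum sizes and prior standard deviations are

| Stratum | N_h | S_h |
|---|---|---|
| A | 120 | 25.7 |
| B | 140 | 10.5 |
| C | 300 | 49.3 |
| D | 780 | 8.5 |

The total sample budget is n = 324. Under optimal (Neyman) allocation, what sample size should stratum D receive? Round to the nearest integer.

83

Neyman allocation: n_h = n · N_h S_h / Σ N_i S_i, with n = 324.
  stratum A: N_h·S_h = 120·25.7 = 3084.00
  stratum B: N_h·S_h = 140·10.5 = 1470.00
  stratum C: N_h·S_h = 300·49.3 = 14790.00
  stratum D: N_h·S_h = 780·8.5 = 6630.00
Σ N_h S_h = 25974.00
n for stratum D = 324·6630.00/25974.00 = 82.703 → 83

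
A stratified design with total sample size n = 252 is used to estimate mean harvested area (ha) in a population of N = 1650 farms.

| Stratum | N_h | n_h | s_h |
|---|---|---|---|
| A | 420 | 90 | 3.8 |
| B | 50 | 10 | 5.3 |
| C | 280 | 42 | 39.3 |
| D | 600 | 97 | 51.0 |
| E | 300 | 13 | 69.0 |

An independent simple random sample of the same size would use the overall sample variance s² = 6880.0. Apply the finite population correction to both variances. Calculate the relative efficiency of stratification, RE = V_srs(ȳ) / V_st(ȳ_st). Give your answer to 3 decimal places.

RE ≈ 1.496

V̂(ȳ_st) = Σ W_h² (1 − n_h/N_h) s_h²/n_h, with W_h = N_h/N and N = 1650:
  stratum A: (420/1650)²·(1 − 90/420)·3.8²/90 = 0.00816808
  stratum B: (50/1650)²·(1 − 10/50)·5.3²/10 = 0.00206354
  stratum C: (280/1650)²·(1 − 42/280)·39.3²/42 = 0.900125
  stratum D: (600/1650)²·(1 − 97/600)·51.0²/97 = 2.97249
  stratum E: (300/1650)²·(1 − 13/300)·69.0²/13 = 11.5822
V_st = 15.465
V_srs = (1 − 252/1650)·6880.0/252 = 23.1319
Relative efficiency = V_srs / V_st = 23.1319/15.465 = 1.4958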